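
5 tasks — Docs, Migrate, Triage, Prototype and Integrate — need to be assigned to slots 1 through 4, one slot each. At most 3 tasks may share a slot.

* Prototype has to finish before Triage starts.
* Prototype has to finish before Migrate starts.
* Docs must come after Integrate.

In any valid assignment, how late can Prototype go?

3

Downstream work caps Prototype at 3.
Prototype at 3 is achievable: Docs=2; Prototype=3; Migrate=4; Integrate=1; Triage=4.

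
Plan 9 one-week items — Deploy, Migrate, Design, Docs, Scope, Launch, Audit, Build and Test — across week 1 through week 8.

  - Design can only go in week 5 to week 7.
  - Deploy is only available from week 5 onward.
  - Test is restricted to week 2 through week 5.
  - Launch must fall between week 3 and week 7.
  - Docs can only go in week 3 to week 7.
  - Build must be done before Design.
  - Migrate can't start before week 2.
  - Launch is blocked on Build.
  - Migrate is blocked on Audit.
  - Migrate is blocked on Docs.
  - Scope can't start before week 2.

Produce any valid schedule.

Docs=week 3, Scope=week 2, Migrate=week 4, Deploy=week 5, Test=week 2, Build=week 1, Design=week 5, Launch=week 3, Audit=week 1

Checking: Build(week 1) before Design(week 5); Build(week 1) before Launch(week 3); Docs(week 3) before Migrate(week 4); Audit(week 1) before Migrate(week 4); Launch=week 3 in [week 3,week 7]; Design=week 5 in [week 5,week 7]; Test=week 2 in [week 2,week 5]; Scope=week 2 in [week 2,week 8]; Deploy=week 5 in [week 5,week 8]; Docs=week 3 in [week 3,week 7]; Migrate=week 4 in [week 2,week 8].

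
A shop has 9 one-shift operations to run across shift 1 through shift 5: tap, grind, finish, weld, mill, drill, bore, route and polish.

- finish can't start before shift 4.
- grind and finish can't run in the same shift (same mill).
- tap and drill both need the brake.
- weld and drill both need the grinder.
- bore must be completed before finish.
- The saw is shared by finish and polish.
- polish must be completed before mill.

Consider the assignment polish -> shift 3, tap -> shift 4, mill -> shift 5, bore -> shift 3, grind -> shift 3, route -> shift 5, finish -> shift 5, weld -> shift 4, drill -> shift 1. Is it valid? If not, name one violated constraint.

Valid

finish can't start before shift 4 — holds.
bore must be completed before finish — holds.
grind and finish can't run in the same shift (same mill) — holds.
tap and drill both need the brake — holds.
polish must be completed before mill — holds.
The saw is shared by finish and polish — holds.
weld and drill both need the grinder — holds.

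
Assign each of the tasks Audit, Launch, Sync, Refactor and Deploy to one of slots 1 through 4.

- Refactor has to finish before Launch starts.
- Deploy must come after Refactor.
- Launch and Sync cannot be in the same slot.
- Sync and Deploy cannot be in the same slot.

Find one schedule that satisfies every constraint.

Refactor=1; Sync=1; Deploy=2; Launch=2; Audit=1

Checking: Refactor(1) before Launch(2); Refactor(1) before Deploy(2); Sync(1) != Deploy(2); Launch(2) != Sync(1).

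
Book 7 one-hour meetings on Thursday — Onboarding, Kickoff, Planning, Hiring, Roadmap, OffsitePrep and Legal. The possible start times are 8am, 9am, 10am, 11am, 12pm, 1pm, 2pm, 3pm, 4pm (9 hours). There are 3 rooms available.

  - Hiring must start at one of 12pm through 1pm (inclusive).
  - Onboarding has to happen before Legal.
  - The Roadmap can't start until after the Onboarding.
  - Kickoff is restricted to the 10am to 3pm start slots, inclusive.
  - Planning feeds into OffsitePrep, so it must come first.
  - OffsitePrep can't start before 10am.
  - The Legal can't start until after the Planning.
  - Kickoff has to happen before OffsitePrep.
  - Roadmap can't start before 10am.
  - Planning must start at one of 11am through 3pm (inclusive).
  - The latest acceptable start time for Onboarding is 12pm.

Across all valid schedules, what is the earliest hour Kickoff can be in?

10am

Kickoff is available from 10am; Kickoff's own window allows nothing later than 3pm.
Kickoff at 10am is achievable: Kickoff -> 10am, Planning -> 11am, Roadmap -> 10am, Hiring -> 12pm, Legal -> 12pm, Onboarding -> 8am, OffsitePrep -> 12pm.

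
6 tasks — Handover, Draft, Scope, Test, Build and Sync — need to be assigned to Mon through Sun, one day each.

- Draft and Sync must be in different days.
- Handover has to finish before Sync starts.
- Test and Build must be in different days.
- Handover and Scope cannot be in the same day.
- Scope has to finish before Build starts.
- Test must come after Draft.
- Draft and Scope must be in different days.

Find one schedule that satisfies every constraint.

Sync -> Tue, Build -> Wed, Scope -> Tue, Test -> Tue, Draft -> Mon, Handover -> Mon

Checking: Handover(Mon) before Sync(Tue); Scope(Tue) before Build(Wed); Draft(Mon) before Test(Tue); Handover(Mon) != Scope(Tue); Draft(Mon) != Scope(Tue); Draft(Mon) != Sync(Tue); Test(Tue) != Build(Wed).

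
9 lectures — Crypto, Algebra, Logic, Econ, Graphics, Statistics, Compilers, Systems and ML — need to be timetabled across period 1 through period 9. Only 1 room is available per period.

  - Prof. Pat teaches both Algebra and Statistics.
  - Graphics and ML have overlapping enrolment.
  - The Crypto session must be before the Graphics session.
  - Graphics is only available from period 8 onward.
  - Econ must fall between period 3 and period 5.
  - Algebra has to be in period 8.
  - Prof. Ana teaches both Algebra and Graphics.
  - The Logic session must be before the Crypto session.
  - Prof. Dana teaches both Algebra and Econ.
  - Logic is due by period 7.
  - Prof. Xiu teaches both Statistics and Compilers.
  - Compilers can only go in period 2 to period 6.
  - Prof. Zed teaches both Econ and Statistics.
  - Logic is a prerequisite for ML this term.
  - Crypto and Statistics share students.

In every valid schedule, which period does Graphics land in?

Graphics's window is period 8–period 9.
Algebra is fixed at period 8, and Graphics can't share a period with Algebra.
So Graphics must be period 9.

period 9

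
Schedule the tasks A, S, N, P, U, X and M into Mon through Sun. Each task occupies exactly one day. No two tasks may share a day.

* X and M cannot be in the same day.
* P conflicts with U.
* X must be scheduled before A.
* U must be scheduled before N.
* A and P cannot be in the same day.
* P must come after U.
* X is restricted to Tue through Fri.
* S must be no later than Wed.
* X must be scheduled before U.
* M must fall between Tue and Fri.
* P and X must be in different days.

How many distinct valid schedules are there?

Splitting on A: it can be Wed (4), Thu (6), Fri (6), Sat (8), Sun (8). Listing each branch's schedules as (S, N, P, U, X, M):
A=Wed: (Mon,Sat,Sun,Thu,Tue,Fri) (Mon,Sat,Sun,Fri,Tue,Thu) (Mon,Sun,Sat,Thu,Tue,Fri) (Mon,Sun,Sat,Fri,Tue,Thu) — 4.
A=Thu: (Mon,Sat,Sun,Wed,Tue,Fri) (Mon,Sat,Sun,Fri,Tue,Wed) (Mon,Sat,Sun,Fri,Wed,Tue) (Mon,Sun,Sat,Wed,Tue,Fri) (Mon,Sun,Sat,Fri,Tue,Wed) (Mon,Sun,Sat,Fri,Wed,Tue) — 6.
A=Fri: (Mon,Sat,Sun,Wed,Tue,Thu) (Mon,Sat,Sun,Thu,Tue,Wed) (Mon,Sat,Sun,Thu,Wed,Tue) (Mon,Sun,Sat,Wed,Tue,Thu) (Mon,Sun,Sat,Thu,Tue,Wed) (Mon,Sun,Sat,Thu,Wed,Tue) — 6.
A=Sat: (Mon,Thu,Sun,Wed,Tue,Fri) (Mon,Fri,Sun,Wed,Tue,Thu) (Mon,Fri,Sun,Thu,Tue,Wed) (Mon,Fri,Sun,Thu,Wed,Tue) (Mon,Sun,Thu,Wed,Tue,Fri) (Mon,Sun,Fri,Wed,Tue,Thu) (Mon,Sun,Fri,Thu,Tue,Wed) (Mon,Sun,Fri,Thu,Wed,Tue) — 8.
A=Sun: (Mon,Thu,Sat,Wed,Tue,Fri) (Mon,Fri,Sat,Wed,Tue,Thu) (Mon,Fri,Sat,Thu,Tue,Wed) (Mon,Fri,Sat,Thu,Wed,Tue) (Mon,Sat,Thu,Wed,Tue,Fri) (Mon,Sat,Fri,Wed,Tue,Thu) (Mon,Sat,Fri,Thu,Tue,Wed) (Mon,Sat,Fri,Thu,Wed,Tue) — 8.
Summing: 4 + 6 + 6 + 8 + 8 = 32.

32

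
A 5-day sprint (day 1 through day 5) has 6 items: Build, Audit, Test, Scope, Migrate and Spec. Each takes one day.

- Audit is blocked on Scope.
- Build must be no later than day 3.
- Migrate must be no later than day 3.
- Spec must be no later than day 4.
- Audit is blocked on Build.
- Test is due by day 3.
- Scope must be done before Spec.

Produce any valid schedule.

Migrate in day 1; Test in day 1; Spec in day 2; Build in day 1; Scope in day 1; Audit in day 2

Checking: Scope(day 1) before Audit(day 2); Build(day 1) before Audit(day 2); Scope(day 1) before Spec(day 2); Test=day 1 in [day 1,day 3]; Build=day 1 in [day 1,day 3]; Spec=day 2 in [day 1,day 4]; Migrate=day 1 in [day 1,day 3].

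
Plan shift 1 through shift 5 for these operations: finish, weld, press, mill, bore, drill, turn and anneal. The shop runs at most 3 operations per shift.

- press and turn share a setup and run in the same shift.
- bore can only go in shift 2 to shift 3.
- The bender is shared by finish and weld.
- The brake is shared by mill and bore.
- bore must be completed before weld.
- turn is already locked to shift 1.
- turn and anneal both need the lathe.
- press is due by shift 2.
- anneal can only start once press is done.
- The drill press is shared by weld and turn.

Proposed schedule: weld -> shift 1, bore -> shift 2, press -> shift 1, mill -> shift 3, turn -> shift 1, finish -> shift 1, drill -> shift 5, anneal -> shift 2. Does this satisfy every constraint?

The drill press is shared by weld and turn — violated.
The shop runs at most 3 operations per shift — violated.
The bender is shared by finish and weld — violated.
turn and anneal both need the lathe — holds.
anneal can only start once press is done — holds.
bore can only go in shift 2 to shift 3 — holds.
turn is already locked to shift 1 — holds.
press and turn share a setup and run in the same shift — holds.
The brake is shared by mill and bore — holds.
press is due by shift 2 — holds.
bore must be completed before weld — violated.

Invalid. The shop runs at most 3 operations per shift.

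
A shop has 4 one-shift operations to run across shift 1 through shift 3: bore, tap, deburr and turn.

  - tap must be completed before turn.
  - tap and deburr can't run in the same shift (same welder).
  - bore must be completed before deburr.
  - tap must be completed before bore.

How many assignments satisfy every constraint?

2

Enumerating: turn -> shift 2; tap -> shift 1; deburr -> shift 3; bore -> shift 2 | tap in shift 1; deburr in shift 3; bore in shift 2; turn in shift 3.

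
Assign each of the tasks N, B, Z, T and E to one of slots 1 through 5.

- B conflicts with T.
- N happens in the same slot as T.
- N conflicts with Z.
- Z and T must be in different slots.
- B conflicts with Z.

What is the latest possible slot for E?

E at 5 is achievable: N=1, B=2, T=1, Z=3, E=5.

5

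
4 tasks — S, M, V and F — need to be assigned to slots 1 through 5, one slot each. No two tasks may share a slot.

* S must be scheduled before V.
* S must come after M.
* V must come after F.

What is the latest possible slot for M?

Downstream work caps M at 3.
M at 3 is achievable: S -> 4, V -> 5, F -> 1, M -> 3.

3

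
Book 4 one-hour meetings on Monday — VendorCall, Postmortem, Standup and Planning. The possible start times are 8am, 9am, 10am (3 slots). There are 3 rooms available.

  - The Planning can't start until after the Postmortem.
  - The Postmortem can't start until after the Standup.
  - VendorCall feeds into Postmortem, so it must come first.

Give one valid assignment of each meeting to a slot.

Postmortem in 9am, Standup in 8am, Planning in 10am, VendorCall in 8am

Checking: Standup(8am) before Postmortem(9am); VendorCall(8am) before Postmortem(9am); Postmortem(9am) before Planning(10am); max 2 per slot (cap 3).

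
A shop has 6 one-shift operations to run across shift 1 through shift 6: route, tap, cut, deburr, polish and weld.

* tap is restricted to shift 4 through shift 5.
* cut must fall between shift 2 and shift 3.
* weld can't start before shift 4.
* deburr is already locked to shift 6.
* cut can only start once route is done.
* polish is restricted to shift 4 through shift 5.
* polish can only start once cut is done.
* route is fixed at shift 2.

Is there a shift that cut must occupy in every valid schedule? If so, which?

Cut is available from shift 2; precedence pushes cut to at least shift 3; cut's own window allows nothing later than shift 3.
So cut is pinned to shift 3.

shift 3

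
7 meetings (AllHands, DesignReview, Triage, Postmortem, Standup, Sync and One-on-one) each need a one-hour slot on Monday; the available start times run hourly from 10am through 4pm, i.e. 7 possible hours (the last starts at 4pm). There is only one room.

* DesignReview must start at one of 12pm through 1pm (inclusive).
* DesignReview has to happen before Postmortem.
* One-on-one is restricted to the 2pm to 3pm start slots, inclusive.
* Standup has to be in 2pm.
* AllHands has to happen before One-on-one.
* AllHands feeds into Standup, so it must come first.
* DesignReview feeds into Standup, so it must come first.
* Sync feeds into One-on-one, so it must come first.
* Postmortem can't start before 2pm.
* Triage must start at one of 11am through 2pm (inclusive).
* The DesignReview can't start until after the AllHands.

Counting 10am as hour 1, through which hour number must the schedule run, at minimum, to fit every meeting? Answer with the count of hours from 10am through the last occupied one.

The precedence chain requires at least 3 distinct hours.
With at most 1 per hour and 7 meetings, at least 7 hours are needed.
Postmortem can't be placed before 2pm — that is hour 5 counting from 10am — so the schedule must run through at least 5 hours.
7 works (last occupied hour: 4pm): for example Sync=1pm; AllHands=10am; DesignReview=12pm; One-on-one=3pm; Standup=2pm; Triage=11am; Postmortem=4pm.

7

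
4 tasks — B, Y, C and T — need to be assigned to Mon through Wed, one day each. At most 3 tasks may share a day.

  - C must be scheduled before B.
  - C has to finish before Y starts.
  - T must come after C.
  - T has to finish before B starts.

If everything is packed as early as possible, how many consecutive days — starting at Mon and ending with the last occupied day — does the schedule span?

3

The precedence chain requires at least 3 distinct days.
With at most 3 per day and 4 tasks, at least 2 days are needed.
3 works (last occupied day: Wed): for example C=Mon; T=Tue; Y=Tue; B=Wed.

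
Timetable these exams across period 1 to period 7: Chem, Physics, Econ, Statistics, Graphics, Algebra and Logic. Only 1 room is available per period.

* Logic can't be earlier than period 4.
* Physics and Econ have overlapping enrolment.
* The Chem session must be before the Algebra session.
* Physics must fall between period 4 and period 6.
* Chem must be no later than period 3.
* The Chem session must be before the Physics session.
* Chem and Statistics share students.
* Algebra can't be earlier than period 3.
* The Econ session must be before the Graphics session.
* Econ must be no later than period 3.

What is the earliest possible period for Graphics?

Precedence pushes Graphics to at least period 2.
Graphics at period 2 is achievable: Statistics in period 7; Logic in period 5; Algebra in period 6; Chem in period 3; Graphics in period 2; Physics in period 4; Econ in period 1.

period 2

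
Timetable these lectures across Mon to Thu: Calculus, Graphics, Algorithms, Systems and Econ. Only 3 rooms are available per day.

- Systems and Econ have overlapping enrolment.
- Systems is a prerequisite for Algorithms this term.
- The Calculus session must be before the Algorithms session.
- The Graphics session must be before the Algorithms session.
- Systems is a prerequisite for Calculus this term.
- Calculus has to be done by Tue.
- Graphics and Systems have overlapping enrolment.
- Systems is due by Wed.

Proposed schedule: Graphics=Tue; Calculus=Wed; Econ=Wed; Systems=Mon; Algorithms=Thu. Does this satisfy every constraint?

Invalid. Calculus has to be done by Tue.

The Calculus session must be before the Algorithms session — holds.
Systems and Econ have overlapping enrolment — holds.
The Graphics session must be before the Algorithms session — holds.
Only 3 rooms are available per day — holds.
Graphics and Systems have overlapping enrolment — holds.
Calculus has to be done by Tue — violated.
Systems is a prerequisite for Calculus this term — holds.
Systems is a prerequisite for Algorithms this term — holds.
Systems is due by Wed — holds.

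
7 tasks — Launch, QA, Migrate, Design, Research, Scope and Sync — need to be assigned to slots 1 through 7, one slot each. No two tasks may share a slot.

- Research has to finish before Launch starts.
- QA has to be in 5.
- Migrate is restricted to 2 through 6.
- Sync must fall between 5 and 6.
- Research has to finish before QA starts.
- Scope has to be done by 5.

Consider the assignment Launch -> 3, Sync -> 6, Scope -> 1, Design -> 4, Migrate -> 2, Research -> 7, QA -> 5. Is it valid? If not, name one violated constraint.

Scope has to be done by 5 — holds.
No two tasks may share a slot — holds.
Research has to finish before QA starts — violated.
Research has to finish before Launch starts — violated.
Sync must fall between 5 and 6 — holds.
QA has to be in 5 — holds.
Migrate is restricted to 2 through 6 — holds.

No — it violates: Research has to finish before Launch starts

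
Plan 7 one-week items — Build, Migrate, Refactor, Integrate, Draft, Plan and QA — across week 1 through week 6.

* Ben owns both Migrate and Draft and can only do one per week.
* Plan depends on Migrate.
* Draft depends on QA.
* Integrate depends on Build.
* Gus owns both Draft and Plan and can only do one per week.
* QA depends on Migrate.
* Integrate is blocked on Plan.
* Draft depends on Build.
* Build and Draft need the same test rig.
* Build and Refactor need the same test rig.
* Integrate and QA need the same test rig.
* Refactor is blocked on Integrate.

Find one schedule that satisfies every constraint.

Build=week 1; Refactor=week 4; Migrate=week 1; Draft=week 3; QA=week 2; Plan=week 2; Integrate=week 3

Checking: Integrate(week 3) before Refactor(week 4); Build(week 1) before Integrate(week 3); QA(week 2) before Draft(week 3); Plan(week 2) before Integrate(week 3); Migrate(week 1) before QA(week 2); Build(week 1) before Draft(week 3); Migrate(week 1) before Plan(week 2); Integrate(week 3) != QA(week 2); Migrate(week 1) != Draft(week 3); Draft(week 3) != Plan(week 2); Build(week 1) != Refactor(week 4); Build(week 1) != Draft(week 3).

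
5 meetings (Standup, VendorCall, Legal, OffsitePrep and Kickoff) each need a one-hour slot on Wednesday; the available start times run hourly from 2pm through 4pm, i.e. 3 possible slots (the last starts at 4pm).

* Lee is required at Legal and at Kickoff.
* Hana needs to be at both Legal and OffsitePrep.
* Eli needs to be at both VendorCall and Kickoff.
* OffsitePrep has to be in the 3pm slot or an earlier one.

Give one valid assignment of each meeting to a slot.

OffsitePrep in 2pm; VendorCall in 2pm; Standup in 2pm; Kickoff in 4pm; Legal in 3pm

Checking: VendorCall(2pm) != Kickoff(4pm); Legal(3pm) != OffsitePrep(2pm); Legal(3pm) != Kickoff(4pm); OffsitePrep=2pm in [2pm,3pm].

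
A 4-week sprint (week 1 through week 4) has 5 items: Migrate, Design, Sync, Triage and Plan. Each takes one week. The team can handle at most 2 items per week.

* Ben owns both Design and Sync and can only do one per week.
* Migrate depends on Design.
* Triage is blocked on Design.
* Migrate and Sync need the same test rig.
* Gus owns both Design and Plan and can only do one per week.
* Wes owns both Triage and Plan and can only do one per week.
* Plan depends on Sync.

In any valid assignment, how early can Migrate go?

week 2

Precedence pushes Migrate to at least week 2.
Migrate at week 2 is achievable: Design=week 1, Migrate=week 2, Triage=week 2, Sync=week 3, Plan=week 4.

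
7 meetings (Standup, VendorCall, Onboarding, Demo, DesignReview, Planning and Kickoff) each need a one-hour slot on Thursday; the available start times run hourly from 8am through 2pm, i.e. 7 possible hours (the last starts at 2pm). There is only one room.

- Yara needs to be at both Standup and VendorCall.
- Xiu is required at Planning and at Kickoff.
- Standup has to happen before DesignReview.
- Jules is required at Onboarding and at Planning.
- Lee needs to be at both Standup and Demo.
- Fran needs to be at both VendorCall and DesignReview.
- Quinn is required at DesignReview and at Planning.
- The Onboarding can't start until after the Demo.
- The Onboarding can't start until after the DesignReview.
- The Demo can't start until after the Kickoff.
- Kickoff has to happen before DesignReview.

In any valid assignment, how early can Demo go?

9am

Precedence pushes Demo to at least 9am; downstream work caps Demo at 1pm.
Demo at 9am is achievable: Demo in 9am, VendorCall in 1pm, Onboarding in 12pm, Standup in 10am, Planning in 2pm, Kickoff in 8am, DesignReview in 11am.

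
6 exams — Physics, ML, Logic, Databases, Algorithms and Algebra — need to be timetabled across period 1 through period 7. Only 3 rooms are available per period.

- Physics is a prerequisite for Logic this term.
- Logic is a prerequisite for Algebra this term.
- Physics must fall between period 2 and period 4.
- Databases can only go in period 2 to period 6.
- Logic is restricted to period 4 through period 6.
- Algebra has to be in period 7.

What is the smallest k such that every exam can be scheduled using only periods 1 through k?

The precedence chain requires at least 3 distinct periods.
With at most 3 per period and 6 exams, at least 2 periods are needed.
Algebra can't be placed before period 7, so the schedule must run through at least period 7.
7 works (last occupied period: period 7): for example Algorithms -> period 1; ML -> period 1; Databases -> period 2; Physics -> period 2; Algebra -> period 7; Logic -> period 4.

7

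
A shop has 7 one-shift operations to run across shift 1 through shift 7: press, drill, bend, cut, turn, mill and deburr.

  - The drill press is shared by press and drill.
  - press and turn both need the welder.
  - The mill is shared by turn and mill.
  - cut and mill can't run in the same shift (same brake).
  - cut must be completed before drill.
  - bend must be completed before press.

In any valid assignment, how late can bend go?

Downstream work caps bend at shift 6.
bend at shift 6 is achievable: press in shift 7; deburr in shift 1; cut in shift 1; drill in shift 2; bend in shift 6; mill in shift 2; turn in shift 1.

shift 6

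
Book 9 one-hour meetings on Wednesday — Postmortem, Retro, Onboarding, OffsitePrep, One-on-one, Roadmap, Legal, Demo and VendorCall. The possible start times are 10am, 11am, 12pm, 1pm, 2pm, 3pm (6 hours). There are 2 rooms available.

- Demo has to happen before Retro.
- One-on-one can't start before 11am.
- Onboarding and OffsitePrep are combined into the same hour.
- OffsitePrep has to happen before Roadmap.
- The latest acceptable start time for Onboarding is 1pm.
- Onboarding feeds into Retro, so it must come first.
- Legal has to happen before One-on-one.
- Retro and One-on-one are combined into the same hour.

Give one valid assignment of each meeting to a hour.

VendorCall=2pm, Demo=11am, Onboarding=10am, OffsitePrep=10am, Retro=12pm, One-on-one=12pm, Roadmap=1pm, Postmortem=1pm, Legal=11am

Checking: Demo(11am) before Retro(12pm); OffsitePrep(10am) before Roadmap(1pm); Onboarding(10am) before Retro(12pm); Legal(11am) before One-on-one(12pm); Onboarding = OffsitePrep = 10am; Retro = One-on-one = 12pm; One-on-one=12pm in [11am,3pm]; Onboarding=10am in [10am,1pm]; max 2 per hour (cap 2).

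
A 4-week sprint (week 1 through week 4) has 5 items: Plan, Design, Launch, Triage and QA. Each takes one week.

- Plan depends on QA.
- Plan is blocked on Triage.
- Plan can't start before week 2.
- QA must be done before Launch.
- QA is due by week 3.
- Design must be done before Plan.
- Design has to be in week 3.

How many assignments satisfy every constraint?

18

Splitting on Launch: it can be week 2 (3), week 3 (6), week 4 (9). Listing each branch's schedules as (Plan, Design, Triage, QA) by week number:
Launch=week 2: (4,3,1,1) (4,3,2,1) (4,3,3,1) — 3.
Launch=week 3: (4,3,1,1) (4,3,1,2) (4,3,2,1) (4,3,2,2) (4,3,3,1) (4,3,3,2) — 6.
Launch=week 4: (4,3,1,1) (4,3,1,2) (4,3,1,3) (4,3,2,1) (4,3,2,2) (4,3,2,3) (4,3,3,1) (4,3,3,2) (4,3,3,3) — 9.
Summing: 3 + 6 + 9 = 18.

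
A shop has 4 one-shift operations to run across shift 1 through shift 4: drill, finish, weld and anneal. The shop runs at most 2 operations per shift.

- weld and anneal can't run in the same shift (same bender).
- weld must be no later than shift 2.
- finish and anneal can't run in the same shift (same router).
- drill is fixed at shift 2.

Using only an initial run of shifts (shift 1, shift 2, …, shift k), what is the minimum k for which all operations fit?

With at most 2 per shift and 4 operations, at least 2 shifts are needed.
drill can't be placed before shift 2, so the schedule must run through at least shift 2.
2 works (last occupied shift: shift 2): for example anneal=shift 2, drill=shift 2, finish=shift 1, weld=shift 1.

2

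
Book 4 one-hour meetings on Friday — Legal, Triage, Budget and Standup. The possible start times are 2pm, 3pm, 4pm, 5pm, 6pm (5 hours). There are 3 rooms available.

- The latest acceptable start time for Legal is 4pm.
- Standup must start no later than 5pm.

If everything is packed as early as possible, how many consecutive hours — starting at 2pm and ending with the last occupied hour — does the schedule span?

With at most 3 per hour and 4 meetings, at least 2 hours are needed.
2 works (last occupied hour: 3pm): for example Triage in 2pm, Budget in 2pm, Standup in 3pm, Legal in 2pm.

2 hours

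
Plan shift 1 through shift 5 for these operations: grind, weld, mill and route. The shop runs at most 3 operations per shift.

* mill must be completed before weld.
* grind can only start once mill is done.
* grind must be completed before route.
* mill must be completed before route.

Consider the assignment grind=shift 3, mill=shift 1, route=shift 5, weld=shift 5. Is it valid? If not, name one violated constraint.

grind can only start once mill is done — holds.
The shop runs at most 3 operations per shift — holds.
mill must be completed before route — holds.
mill must be completed before weld — holds.
grind must be completed before route — holds.

Yes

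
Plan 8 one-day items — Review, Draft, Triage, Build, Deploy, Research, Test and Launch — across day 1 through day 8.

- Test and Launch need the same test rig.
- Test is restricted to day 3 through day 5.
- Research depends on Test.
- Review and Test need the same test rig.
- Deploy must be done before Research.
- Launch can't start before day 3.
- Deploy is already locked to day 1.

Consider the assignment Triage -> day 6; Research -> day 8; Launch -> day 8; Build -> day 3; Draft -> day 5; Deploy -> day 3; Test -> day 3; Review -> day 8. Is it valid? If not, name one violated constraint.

Deploy must be done before Research — holds.
Review and Test need the same test rig — holds.
Test is restricted to day 3 through day 5 — holds.
Research depends on Test — holds.
Launch can't start before day 3 — holds.
Test and Launch need the same test rig — holds.
Deploy is already locked to day 1 — violated.

No. Deploy is already locked to day 1 is not satisfied.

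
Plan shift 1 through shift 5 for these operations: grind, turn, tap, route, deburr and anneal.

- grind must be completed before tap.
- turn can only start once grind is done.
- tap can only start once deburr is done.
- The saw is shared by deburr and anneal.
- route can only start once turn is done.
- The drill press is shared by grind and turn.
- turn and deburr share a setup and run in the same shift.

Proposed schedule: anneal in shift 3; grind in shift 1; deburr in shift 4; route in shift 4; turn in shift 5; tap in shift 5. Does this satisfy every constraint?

No. route can only start once turn is done is not satisfied.

The drill press is shared by grind and turn — holds.
turn and deburr share a setup and run in the same shift — violated.
turn can only start once grind is done — holds.
tap can only start once deburr is done — holds.
grind must be completed before tap — holds.
The saw is shared by deburr and anneal — holds.
route can only start once turn is done — violated.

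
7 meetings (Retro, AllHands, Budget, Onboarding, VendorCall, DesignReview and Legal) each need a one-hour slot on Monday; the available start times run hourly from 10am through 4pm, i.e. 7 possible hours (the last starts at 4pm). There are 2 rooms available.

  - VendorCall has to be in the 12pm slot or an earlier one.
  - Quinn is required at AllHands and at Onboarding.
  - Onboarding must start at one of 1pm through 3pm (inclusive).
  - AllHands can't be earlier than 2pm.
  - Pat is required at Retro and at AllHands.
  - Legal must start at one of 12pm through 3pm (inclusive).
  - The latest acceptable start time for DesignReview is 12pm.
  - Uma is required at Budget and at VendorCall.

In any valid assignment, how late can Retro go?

4pm

Retro at 4pm is achievable: Budget=11am; VendorCall=10am; Retro=4pm; Legal=12pm; Onboarding=1pm; AllHands=2pm; DesignReview=10am.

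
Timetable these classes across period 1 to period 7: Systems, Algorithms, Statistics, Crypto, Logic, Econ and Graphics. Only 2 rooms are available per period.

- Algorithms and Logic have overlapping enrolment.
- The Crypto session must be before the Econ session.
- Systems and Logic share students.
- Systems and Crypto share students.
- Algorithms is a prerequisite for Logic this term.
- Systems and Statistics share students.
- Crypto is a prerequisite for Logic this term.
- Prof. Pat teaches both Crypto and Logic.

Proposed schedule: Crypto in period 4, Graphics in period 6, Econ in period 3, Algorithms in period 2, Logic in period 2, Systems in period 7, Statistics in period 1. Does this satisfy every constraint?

No. Crypto is a prerequisite for Logic this term is not satisfied.

Prof. Pat teaches both Crypto and Logic — holds.
Systems and Crypto share students — holds.
Crypto is a prerequisite for Logic this term — violated.
Algorithms and Logic have overlapping enrolment — violated.
Algorithms is a prerequisite for Logic this term — violated.
Systems and Logic share students — holds.
Systems and Statistics share students — holds.
The Crypto session must be before the Econ session — violated.
Only 2 rooms are available per period — holds.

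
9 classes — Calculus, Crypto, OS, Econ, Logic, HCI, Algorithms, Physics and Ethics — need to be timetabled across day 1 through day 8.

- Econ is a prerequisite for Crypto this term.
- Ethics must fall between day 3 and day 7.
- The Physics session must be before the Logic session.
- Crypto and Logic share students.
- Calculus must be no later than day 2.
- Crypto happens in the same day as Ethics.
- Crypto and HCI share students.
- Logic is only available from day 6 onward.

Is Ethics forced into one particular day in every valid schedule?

No

Ethics can be day 3 (e.g. Physics -> day 1; Econ -> day 1; Calculus -> day 1; HCI -> day 1; Crypto -> day 3; OS -> day 1; Algorithms -> day 1; Logic -> day 6; Ethics -> day 3) or day 4 (e.g. Ethics -> day 4, Crypto -> day 4, Physics -> day 1, HCI -> day 1, Logic -> day 6, Calculus -> day 1, Algorithms -> day 1, Econ -> day 1, OS -> day 1).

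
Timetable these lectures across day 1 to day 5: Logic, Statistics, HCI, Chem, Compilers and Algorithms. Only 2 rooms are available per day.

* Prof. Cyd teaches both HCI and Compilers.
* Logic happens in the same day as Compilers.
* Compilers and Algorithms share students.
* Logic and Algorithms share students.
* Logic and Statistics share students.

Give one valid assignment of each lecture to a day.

Chem in day 3, Algorithms in day 3, Logic in day 1, Statistics in day 2, HCI in day 2, Compilers in day 1

Checking: Logic(day 1) != Statistics(day 2); Logic(day 1) != Algorithms(day 3); HCI(day 2) != Compilers(day 1); Compilers(day 1) != Algorithms(day 3); Logic = Compilers = day 1; max 2 per day (cap 2).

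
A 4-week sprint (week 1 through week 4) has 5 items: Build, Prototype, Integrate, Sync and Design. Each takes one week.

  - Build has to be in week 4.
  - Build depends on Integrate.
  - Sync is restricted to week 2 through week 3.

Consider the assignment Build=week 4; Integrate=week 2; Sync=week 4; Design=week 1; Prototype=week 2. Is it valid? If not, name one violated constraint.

No. Sync is restricted to week 2 through week 3 is not satisfied.

Sync is restricted to week 2 through week 3 — violated.
Build has to be in week 4 — holds.
Build depends on Integrate — holds.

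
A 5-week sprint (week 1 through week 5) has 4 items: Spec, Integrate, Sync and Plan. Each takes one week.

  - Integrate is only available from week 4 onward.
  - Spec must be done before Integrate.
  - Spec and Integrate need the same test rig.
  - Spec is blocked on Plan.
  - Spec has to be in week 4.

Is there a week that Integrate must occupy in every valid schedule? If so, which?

Integrate's window is week 4–week 5.
Spec is fixed at week 4, and Integrate can't share a week with Spec.
So Integrate must be week 5.

week 5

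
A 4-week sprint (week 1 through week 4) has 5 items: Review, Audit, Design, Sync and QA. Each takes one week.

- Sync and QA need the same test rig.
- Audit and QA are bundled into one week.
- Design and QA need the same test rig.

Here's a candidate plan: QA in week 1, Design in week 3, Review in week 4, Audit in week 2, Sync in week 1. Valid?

Invalid. Audit and QA are bundled into one week.

Audit and QA are bundled into one week — violated.
Design and QA need the same test rig — holds.
Sync and QA need the same test rig — violated.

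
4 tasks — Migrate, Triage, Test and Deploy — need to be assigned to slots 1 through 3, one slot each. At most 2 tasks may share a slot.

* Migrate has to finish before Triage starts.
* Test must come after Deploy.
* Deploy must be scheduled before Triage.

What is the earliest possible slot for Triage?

Precedence pushes Triage to at least 2.
Triage at 2 is achievable: Triage=2, Deploy=1, Migrate=1, Test=2.

2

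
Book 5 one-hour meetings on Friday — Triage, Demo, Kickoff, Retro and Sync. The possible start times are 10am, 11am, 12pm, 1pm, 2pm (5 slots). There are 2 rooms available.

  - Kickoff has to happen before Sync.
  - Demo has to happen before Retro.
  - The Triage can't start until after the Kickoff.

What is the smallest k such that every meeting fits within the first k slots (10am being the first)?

3 slots

The precedence chain requires at least 2 distinct slots.
With at most 2 per slot and 5 meetings, at least 3 slots are needed.
3 works (last occupied slot: 12pm): for example Sync -> 12pm, Retro -> 11am, Demo -> 10am, Triage -> 11am, Kickoff -> 10am.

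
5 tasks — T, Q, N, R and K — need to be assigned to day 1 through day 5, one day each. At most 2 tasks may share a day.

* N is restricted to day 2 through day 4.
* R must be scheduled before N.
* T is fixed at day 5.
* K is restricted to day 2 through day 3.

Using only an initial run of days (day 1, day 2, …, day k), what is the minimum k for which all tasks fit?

5

The precedence chain requires at least 2 distinct days.
With at most 2 per day and 5 tasks, at least 3 days are needed.
T can't be placed before day 5, so the schedule must run through at least day 5.
5 works (last occupied day: day 5): for example R=day 1; K=day 2; Q=day 1; T=day 5; N=day 2.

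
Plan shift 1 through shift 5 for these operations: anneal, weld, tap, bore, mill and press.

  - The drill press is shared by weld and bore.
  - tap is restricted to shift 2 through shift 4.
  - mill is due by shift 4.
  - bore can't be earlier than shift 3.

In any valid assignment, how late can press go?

shift 5

press at shift 5 is achievable: bore in shift 3; weld in shift 1; press in shift 5; mill in shift 1; tap in shift 2; anneal in shift 1.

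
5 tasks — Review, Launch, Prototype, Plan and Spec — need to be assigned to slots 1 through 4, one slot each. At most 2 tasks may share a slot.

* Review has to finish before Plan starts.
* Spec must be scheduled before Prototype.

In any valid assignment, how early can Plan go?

2

Precedence pushes Plan to at least 2.
Plan at 2 is achievable: Review -> 1, Prototype -> 2, Plan -> 2, Launch -> 3, Spec -> 1.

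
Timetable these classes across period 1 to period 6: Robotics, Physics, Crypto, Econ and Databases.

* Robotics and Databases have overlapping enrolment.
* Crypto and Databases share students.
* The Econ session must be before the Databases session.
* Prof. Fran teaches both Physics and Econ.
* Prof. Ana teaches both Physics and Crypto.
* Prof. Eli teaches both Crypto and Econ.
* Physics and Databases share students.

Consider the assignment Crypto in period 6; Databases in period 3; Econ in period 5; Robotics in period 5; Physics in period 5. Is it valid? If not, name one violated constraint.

Invalid. Prof. Fran teaches both Physics and Econ.

Physics and Databases share students — holds.
Robotics and Databases have overlapping enrolment — holds.
Prof. Fran teaches both Physics and Econ — violated.
The Econ session must be before the Databases session — violated.
Prof. Eli teaches both Crypto and Econ — holds.
Prof. Ana teaches both Physics and Crypto — holds.
Crypto and Databases share students — holds.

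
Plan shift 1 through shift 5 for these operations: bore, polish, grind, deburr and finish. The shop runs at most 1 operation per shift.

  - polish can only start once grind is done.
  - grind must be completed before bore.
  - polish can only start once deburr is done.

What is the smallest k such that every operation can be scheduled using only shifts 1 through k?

5

The precedence chain requires at least 2 distinct shifts.
With at most 1 per shift and 5 operations, at least 5 shifts are needed.
5 works (last occupied shift: shift 5): for example bore -> shift 4, finish -> shift 5, grind -> shift 1, deburr -> shift 2, polish -> shift 3.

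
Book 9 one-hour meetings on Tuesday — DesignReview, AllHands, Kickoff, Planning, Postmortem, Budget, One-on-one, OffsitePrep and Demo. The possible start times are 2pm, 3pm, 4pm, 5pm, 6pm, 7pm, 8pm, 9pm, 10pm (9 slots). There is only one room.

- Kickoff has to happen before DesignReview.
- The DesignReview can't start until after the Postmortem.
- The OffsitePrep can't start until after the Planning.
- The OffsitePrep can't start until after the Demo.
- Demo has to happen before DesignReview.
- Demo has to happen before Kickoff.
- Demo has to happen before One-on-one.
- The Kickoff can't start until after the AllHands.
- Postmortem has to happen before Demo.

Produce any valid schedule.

Postmortem=2pm; Budget=10pm; AllHands=4pm; Kickoff=5pm; OffsitePrep=8pm; One-on-one=9pm; Planning=7pm; DesignReview=6pm; Demo=3pm

Checking: Demo(3pm) before Kickoff(5pm); Demo(3pm) before One-on-one(9pm); Planning(7pm) before OffsitePrep(8pm); Demo(3pm) before OffsitePrep(8pm); AllHands(4pm) before Kickoff(5pm); Kickoff(5pm) before DesignReview(6pm); Postmortem(2pm) before Demo(3pm); Demo(3pm) before DesignReview(6pm); Postmortem(2pm) before DesignReview(6pm); max 1 per slot (cap 1).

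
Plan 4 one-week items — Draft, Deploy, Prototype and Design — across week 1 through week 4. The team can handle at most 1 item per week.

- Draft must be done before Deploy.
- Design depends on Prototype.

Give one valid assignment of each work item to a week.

Draft=week 1; Deploy=week 2; Prototype=week 3; Design=week 4

Checking: Draft(week 1) before Deploy(week 2); Prototype(week 3) before Design(week 4); max 1 per week (cap 1).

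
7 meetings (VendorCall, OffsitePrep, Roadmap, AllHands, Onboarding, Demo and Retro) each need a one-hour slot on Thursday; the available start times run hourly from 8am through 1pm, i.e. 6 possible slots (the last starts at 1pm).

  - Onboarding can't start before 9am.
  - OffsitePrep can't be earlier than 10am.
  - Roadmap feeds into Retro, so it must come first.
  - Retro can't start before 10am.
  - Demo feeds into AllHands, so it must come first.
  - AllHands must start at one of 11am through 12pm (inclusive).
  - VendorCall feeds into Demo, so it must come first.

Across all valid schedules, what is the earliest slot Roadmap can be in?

8am

Downstream work caps Roadmap at 12pm.
Roadmap at 8am is achievable: VendorCall=8am, Roadmap=8am, AllHands=11am, Demo=9am, Retro=10am, Onboarding=9am, OffsitePrep=10am.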